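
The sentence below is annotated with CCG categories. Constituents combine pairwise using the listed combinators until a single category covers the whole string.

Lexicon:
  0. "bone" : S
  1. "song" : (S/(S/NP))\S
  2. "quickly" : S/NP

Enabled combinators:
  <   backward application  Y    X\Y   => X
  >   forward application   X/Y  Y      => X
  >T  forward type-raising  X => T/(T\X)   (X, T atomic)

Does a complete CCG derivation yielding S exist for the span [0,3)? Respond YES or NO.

YES

[0,3] S   >
  [0,2] S/(S/NP)   <
    [0,1] "bone" : S
    [1,2] "song" : (S/(S/NP))\S
  [2,3] "quickly" : S/NP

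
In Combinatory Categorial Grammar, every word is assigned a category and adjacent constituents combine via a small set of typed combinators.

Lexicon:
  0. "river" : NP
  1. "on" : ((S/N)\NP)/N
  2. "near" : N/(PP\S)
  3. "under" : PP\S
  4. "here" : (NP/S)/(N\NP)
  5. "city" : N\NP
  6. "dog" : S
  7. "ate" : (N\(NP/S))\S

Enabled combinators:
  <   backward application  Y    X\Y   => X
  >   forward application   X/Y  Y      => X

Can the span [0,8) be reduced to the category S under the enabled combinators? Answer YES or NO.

YES

[0,8] S   >
  [0,4] S/N   <
    [0,1] "river" : NP
    [1,4] (S/N)\NP   >
      [1,2] "on" : ((S/N)\NP)/N
      [2,4] N   >
        [2,3] "near" : N/(PP\S)
        [3,4] "under" : PP\S
  [4,8] N   <
    [4,6] NP/S   >
      [4,5] "here" : (NP/S)/(N\NP)
      [5,6] "city" : N\NP
    [6,8] N\(NP/S)   <
      [6,7] "dog" : S
      [7,8] "ate" : (N\(NP/S))\S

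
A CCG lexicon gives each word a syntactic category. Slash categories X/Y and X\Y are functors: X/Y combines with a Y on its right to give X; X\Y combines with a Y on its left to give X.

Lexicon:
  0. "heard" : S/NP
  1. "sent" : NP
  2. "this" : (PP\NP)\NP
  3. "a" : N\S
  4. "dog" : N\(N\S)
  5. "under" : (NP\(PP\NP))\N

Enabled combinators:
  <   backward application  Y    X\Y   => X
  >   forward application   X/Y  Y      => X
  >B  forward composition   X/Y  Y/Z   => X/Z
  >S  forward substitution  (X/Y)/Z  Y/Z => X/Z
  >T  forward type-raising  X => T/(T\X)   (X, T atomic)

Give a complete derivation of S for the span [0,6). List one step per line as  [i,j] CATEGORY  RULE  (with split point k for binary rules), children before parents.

[0,6] S   >
  [0,1] "heard" : S/NP
  [1,6] NP   <
    [1,3] PP\NP   <
      [1,2] "sent" : NP
      [2,3] "this" : (PP\NP)\NP
    [3,6] NP\(PP\NP)   <
      [3,5] N   <
        [3,4] "a" : N\S
        [4,5] "dog" : N\(N\S)
      [5,6] "under" : (NP\(PP\NP))\N

[0,1] S/NP  lex  "heard"
[1,2] NP  lex  "sent"
[2,3] (PP\NP)\NP  lex  "this"
[1,3] PP\NP  <  k=2
[3,4] N\S  lex  "a"
[4,5] N\(N\S)  lex  "dog"
[3,5] N  <  k=4
[5,6] (NP\(PP\NP))\N  lex  "under"
[3,6] NP\(PP\NP)  <  k=5
[1,6] NP  <  k=3
[0,6] S  >  k=1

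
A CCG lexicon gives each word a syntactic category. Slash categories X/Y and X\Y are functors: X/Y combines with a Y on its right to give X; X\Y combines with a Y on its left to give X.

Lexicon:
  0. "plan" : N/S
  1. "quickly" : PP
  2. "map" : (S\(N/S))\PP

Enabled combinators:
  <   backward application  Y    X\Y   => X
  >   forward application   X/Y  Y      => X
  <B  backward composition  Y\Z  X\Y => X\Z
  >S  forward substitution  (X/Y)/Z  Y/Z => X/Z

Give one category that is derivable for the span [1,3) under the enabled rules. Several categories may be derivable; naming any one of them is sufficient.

S\(N/S)

[0,3] S   <
  [0,1] "plan" : N/S
  [1,3] S\(N/S)   <
    [1,2] "quickly" : PP
    [2,3] "map" : (S\(N/S))\PP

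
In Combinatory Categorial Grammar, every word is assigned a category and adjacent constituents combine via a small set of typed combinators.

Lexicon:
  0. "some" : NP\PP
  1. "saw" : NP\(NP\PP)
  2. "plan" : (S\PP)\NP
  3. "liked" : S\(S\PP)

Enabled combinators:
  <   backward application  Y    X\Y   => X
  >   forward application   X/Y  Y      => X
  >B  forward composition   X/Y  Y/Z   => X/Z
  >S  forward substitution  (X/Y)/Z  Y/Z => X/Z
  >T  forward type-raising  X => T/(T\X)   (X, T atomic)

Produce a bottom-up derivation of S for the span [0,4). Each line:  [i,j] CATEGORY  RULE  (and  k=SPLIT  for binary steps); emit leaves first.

[0,4] S   <
  [0,3] S\PP   <
    [0,2] NP   <
      [0,1] "some" : NP\PP
      [1,2] "saw" : NP\(NP\PP)
    [2,3] "plan" : (S\PP)\NP
  [3,4] "liked" : S\(S\PP)

[0,1] NP\PP  lex  "some"
[1,2] NP\(NP\PP)  lex  "saw"
[0,2] NP  <  k=1
[2,3] (S\PP)\NP  lex  "plan"
[0,3] S\PP  <  k=2
[3,4] S\(S\PP)  lex  "liked"
[0,4] S  <  k=3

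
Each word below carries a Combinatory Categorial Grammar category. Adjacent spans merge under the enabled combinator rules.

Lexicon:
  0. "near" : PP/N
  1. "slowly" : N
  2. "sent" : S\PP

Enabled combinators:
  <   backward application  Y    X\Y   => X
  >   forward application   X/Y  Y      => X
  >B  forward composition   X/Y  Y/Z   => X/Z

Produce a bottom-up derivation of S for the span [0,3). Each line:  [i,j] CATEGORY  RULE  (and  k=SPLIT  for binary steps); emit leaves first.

[0,1] PP/N  lex  "near"
[1,2] N  lex  "slowly"
[0,2] PP  >  k=1
[2,3] S\PP  lex  "sent"
[0,3] S  <  k=2

[0,3] S   <
  [0,2] PP   >
    [0,1] "near" : PP/N
    [1,2] "slowly" : N
  [2,3] "sent" : S\PP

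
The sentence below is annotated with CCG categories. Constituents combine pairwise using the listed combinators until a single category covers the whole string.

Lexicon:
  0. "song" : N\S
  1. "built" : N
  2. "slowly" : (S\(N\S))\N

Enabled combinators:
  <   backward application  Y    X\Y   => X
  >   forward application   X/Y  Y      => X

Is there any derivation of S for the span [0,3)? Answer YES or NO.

YES

[0,3] S   <
  [0,1] "song" : N\S
  [1,3] S\(N\S)   <
    [1,2] "built" : N
    [2,3] "slowly" : (S\(N\S))\N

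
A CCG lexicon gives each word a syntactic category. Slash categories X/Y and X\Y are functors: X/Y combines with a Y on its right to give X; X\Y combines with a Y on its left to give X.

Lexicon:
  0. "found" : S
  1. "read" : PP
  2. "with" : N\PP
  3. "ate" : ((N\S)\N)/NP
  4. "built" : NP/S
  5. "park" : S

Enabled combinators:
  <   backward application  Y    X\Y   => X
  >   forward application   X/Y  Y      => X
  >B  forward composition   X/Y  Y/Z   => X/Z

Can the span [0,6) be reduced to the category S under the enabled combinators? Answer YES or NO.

NO

S PP N\PP ((N\S)\N)/NP NP/S S
CKY chart[0,6] = {N}; S ∉ chart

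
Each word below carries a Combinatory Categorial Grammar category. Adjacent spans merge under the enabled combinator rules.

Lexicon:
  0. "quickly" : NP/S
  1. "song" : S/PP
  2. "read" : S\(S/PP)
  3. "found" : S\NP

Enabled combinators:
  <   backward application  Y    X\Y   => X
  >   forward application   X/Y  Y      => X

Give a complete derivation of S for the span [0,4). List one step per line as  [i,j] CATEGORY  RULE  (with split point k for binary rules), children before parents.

[0,1] NP/S  lex  "quickly"
[1,2] S/PP  lex  "song"
[2,3] S\(S/PP)  lex  "read"
[1,3] S  <  k=2
[0,3] NP  >  k=1
[3,4] S\NP  lex  "found"
[0,4] S  <  k=3

[0,4] S   <
  [0,3] NP   >
    [0,1] "quickly" : NP/S
    [1,3] S   <
      [1,2] "song" : S/PP
      [2,3] "read" : S\(S/PP)
  [3,4] "found" : S\NP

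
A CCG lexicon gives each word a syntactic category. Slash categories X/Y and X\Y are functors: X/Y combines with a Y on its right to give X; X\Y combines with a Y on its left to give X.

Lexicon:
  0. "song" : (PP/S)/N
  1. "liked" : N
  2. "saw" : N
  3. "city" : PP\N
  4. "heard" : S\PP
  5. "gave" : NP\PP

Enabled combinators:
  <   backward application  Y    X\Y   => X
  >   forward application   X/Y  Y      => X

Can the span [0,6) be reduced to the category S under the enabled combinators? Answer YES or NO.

NO

(PP/S)/N N N PP\N S\PP NP\PP
CKY chart[0,6] = {NP}; S ∉ chart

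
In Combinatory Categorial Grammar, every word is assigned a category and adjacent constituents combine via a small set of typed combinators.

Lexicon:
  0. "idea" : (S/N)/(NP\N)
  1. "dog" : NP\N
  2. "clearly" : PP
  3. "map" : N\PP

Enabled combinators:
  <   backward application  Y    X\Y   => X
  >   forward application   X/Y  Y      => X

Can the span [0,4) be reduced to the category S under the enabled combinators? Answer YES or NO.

[0,4] S   >
  [0,2] S/N   >
    [0,1] "idea" : (S/N)/(NP\N)
    [1,2] "dog" : NP\N
  [2,4] N   <
    [2,3] "clearly" : PP
    [3,4] "map" : N\PP

YES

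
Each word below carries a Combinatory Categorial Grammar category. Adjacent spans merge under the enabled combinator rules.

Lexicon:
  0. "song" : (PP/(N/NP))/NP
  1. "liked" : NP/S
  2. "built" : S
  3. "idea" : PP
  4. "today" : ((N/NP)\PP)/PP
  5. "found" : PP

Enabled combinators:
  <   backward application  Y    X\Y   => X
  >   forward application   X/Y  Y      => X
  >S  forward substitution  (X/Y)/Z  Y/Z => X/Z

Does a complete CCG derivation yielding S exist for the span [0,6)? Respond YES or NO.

(PP/(N/NP))/NP NP/S S PP ((N/NP)\PP)/PP PP
CKY chart[0,6] = {PP}; S ∉ chart

NO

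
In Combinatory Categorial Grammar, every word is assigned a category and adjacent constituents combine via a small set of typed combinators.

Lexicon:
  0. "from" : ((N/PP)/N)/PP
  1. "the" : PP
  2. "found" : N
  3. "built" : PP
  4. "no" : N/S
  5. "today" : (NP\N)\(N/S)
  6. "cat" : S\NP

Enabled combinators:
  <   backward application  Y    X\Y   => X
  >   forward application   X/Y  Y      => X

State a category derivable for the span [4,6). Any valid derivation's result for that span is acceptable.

[0,7] S   <
  [0,6] NP   <
    [0,4] N   >
      [0,3] N/PP   >
        [0,2] (N/PP)/N   >
          [0,1] "from" : ((N/PP)/N)/PP
          [1,2] "the" : PP
        [2,3] "found" : N
      [3,4] "built" : PP
    [4,6] NP\N   <
      [4,5] "no" : N/S
      [5,6] "today" : (NP\N)\(N/S)
  [6,7] "cat" : S\NP

NP\N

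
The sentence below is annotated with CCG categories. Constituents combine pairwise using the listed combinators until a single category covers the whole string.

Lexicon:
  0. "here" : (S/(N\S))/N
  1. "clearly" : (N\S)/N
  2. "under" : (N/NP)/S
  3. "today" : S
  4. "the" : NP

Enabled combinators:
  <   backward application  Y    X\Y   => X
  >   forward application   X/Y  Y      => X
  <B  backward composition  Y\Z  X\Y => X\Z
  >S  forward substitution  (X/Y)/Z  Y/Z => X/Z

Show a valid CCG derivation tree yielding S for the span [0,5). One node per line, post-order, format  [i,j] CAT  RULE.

[0,5] S   >
  [0,2] S/N   >S
    [0,1] "here" : (S/(N\S))/N
    [1,2] "clearly" : (N\S)/N
  [2,5] N   >
    [2,4] N/NP   >
      [2,3] "under" : (N/NP)/S
      [3,4] "today" : S
    [4,5] "the" : NP

[0,1] (S/(N\S))/N  lex  "here"
[1,2] (N\S)/N  lex  "clearly"
[0,2] S/N  >S  k=1
[2,3] (N/NP)/S  lex  "under"
[3,4] S  lex  "today"
[2,4] N/NP  >  k=3
[4,5] NP  lex  "the"
[2,5] N  >  k=4
[0,5] S  >  k=2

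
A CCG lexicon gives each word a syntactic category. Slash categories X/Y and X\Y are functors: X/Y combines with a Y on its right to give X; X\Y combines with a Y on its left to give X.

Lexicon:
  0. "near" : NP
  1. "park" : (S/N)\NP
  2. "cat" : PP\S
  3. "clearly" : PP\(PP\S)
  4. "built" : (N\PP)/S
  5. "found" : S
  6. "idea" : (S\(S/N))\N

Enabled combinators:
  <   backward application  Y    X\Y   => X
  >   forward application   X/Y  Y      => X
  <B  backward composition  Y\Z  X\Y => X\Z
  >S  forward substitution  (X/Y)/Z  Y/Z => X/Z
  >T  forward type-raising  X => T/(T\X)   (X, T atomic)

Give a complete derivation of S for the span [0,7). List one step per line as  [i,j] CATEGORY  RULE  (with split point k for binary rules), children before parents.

[0,1] NP  lex  "near"
[1,2] (S/N)\NP  lex  "park"
[0,2] S/N  <  k=1
[2,3] PP\S  lex  "cat"
[3,4] PP\(PP\S)  lex  "clearly"
[2,4] PP  <  k=3
[4,5] (N\PP)/S  lex  "built"
[5,6] S  lex  "found"
[4,6] N\PP  >  k=5
[2,6] N  <  k=4
[6,7] (S\(S/N))\N  lex  "idea"
[2,7] S\(S/N)  <  k=6
[0,7] S  <  k=2

[0,7] S   <
  [0,2] S/N   <
    [0,1] "near" : NP
    [1,2] "park" : (S/N)\NP
  [2,7] S\(S/N)   <
    [2,6] N   <
      [2,4] PP   <
        [2,3] "cat" : PP\S
        [3,4] "clearly" : PP\(PP\S)
      [4,6] N\PP   >
        [4,5] "built" : (N\PP)/S
        [5,6] "found" : S
    [6,7] "idea" : (S\(S/N))\N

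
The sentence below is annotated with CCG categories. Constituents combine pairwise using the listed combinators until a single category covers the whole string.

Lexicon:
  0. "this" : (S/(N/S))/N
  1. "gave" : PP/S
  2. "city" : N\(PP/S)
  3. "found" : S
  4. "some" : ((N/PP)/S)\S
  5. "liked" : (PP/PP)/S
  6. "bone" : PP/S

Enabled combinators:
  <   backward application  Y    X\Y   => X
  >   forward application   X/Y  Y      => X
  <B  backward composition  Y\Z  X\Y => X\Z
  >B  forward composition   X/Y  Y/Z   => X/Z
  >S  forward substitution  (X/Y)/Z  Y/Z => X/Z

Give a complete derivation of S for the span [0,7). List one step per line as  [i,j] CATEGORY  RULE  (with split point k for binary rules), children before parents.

[0,1] (S/(N/S))/N  lex  "this"
[1,2] PP/S  lex  "gave"
[2,3] N\(PP/S)  lex  "city"
[1,3] N  <  k=2
[0,3] S/(N/S)  >  k=1
[3,4] S  lex  "found"
[4,5] ((N/PP)/S)\S  lex  "some"
[3,5] (N/PP)/S  <  k=4
[5,6] (PP/PP)/S  lex  "liked"
[6,7] PP/S  lex  "bone"
[5,7] PP/S  >S  k=6
[3,7] N/S  >S  k=5
[0,7] S  >  k=3

[0,7] S   >
  [0,3] S/(N/S)   >
    [0,1] "this" : (S/(N/S))/N
    [1,3] N   <
      [1,2] "gave" : PP/S
      [2,3] "city" : N\(PP/S)
  [3,7] N/S   >S
    [3,5] (N/PP)/S   <
      [3,4] "found" : S
      [4,5] "some" : ((N/PP)/S)\S
    [5,7] PP/S   >S
      [5,6] "liked" : (PP/PP)/S
      [6,7] "bone" : PP/S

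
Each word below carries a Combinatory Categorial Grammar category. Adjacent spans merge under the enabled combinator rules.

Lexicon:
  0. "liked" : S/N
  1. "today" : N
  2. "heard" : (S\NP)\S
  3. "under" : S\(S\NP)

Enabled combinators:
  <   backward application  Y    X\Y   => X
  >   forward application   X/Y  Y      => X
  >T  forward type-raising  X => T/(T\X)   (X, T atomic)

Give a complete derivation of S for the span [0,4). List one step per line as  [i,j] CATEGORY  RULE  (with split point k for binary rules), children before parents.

[0,4] S   <
  [0,3] S\NP   <
    [0,2] S   >
      [0,1] "liked" : S/N
      [1,2] "today" : N
    [2,3] "heard" : (S\NP)\S
  [3,4] "under" : S\(S\NP)

[0,1] S/N  lex  "liked"
[1,2] N  lex  "today"
[0,2] S  >  k=1
[2,3] (S\NP)\S  lex  "heard"
[0,3] S\NP  <  k=2
[3,4] S\(S\NP)  lex  "under"
[0,4] S  <  k=3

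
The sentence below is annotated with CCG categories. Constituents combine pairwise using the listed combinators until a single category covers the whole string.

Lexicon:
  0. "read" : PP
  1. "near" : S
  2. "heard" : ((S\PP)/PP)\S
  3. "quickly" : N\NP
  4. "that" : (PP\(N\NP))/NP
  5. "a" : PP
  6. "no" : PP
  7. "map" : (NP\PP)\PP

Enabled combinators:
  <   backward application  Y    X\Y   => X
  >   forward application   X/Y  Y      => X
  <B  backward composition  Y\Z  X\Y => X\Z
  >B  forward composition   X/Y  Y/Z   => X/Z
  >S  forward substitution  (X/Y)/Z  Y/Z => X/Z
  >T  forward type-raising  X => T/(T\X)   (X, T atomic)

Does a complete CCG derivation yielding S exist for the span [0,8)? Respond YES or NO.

[0,8] S   <
  [0,1] "read" : PP
  [1,8] S\PP   >
    [1,3] (S\PP)/PP   <
      [1,2] "near" : S
      [2,3] "heard" : ((S\PP)/PP)\S
    [3,8] PP   <
      [3,4] "quickly" : N\NP
      [4,8] PP\(N\NP)   >
        [4,5] "that" : (PP\(N\NP))/NP
        [5,8] NP   <
          [5,6] "a" : PP
          [6,8] NP\PP   <
            [6,7] "no" : PP
            [7,8] "map" : (NP\PP)\PP

YES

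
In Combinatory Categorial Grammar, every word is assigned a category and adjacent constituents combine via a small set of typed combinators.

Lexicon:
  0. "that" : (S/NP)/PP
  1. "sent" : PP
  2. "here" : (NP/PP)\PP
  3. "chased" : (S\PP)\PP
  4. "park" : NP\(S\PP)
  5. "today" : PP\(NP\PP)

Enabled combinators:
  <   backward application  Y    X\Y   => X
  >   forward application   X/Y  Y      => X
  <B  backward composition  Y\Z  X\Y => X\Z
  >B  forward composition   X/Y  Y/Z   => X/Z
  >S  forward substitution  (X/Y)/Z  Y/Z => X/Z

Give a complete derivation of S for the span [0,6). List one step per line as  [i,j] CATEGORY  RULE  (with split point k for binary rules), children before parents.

[0,6] S   >
  [0,3] S/PP   >S
    [0,1] "that" : (S/NP)/PP
    [1,3] NP/PP   <
      [1,2] "sent" : PP
      [2,3] "here" : (NP/PP)\PP
  [3,6] PP   <
    [3,5] NP\PP   <B
      [3,4] "chased" : (S\PP)\PP
      [4,5] "park" : NP\(S\PP)
    [5,6] "today" : PP\(NP\PP)

[0,1] (S/NP)/PP  lex  "that"
[1,2] PP  lex  "sent"
[2,3] (NP/PP)\PP  lex  "here"
[1,3] NP/PP  <  k=2
[0,3] S/PP  >S  k=1
[3,4] (S\PP)\PP  lex  "chased"
[4,5] NP\(S\PP)  lex  "park"
[3,5] NP\PP  <B  k=4
[5,6] PP\(NP\PP)  lex  "today"
[3,6] PP  <  k=5
[0,6] S  >  k=3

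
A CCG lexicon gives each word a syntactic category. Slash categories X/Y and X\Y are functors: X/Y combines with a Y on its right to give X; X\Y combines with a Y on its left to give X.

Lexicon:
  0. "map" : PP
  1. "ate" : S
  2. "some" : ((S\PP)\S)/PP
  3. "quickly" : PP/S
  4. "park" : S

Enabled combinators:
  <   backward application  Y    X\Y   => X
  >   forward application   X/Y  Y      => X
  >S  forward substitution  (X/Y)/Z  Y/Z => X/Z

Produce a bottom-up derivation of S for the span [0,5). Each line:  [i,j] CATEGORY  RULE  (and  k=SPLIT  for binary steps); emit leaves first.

[0,1] PP  lex  "map"
[1,2] S  lex  "ate"
[2,3] ((S\PP)\S)/PP  lex  "some"
[3,4] PP/S  lex  "quickly"
[4,5] S  lex  "park"
[3,5] PP  >  k=4
[2,5] (S\PP)\S  >  k=3
[1,5] S\PP  <  k=2
[0,5] S  <  k=1

[0,5] S   <
  [0,1] "map" : PP
  [1,5] S\PP   <
    [1,2] "ate" : S
    [2,5] (S\PP)\S   >
      [2,3] "some" : ((S\PP)\S)/PP
      [3,5] PP   >
        [3,4] "quickly" : PP/S
        [4,5] "park" : S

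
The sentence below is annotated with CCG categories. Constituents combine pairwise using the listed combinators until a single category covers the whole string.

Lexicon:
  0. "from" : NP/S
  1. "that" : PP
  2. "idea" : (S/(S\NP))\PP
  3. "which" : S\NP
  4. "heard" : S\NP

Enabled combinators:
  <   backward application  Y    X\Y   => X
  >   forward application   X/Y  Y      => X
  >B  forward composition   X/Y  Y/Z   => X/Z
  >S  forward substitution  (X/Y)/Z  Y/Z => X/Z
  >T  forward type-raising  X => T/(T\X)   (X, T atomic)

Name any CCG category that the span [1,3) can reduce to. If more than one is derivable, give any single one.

[0,5] S   <
  [0,4] NP   >
    [0,1] "from" : NP/S
    [1,4] S   >
      [1,3] S/(S\NP)   <
        [1,2] "that" : PP
        [2,3] "idea" : (S/(S\NP))\PP
      [3,4] "which" : S\NP
  [4,5] "heard" : S\NP

S/(S\NP)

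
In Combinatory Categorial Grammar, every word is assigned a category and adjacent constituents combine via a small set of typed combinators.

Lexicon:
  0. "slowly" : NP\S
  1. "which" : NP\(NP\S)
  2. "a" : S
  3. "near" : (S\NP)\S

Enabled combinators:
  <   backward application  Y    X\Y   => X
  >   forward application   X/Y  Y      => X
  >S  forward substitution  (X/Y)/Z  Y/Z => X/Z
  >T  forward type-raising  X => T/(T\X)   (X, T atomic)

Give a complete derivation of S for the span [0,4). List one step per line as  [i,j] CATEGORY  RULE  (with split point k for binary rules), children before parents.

[0,4] S   <
  [0,2] NP   <
    [0,1] "slowly" : NP\S
    [1,2] "which" : NP\(NP\S)
  [2,4] S\NP   <
    [2,3] "a" : S
    [3,4] "near" : (S\NP)\S

[0,1] NP\S  lex  "slowly"
[1,2] NP\(NP\S)  lex  "which"
[0,2] NP  <  k=1
[2,3] S  lex  "a"
[3,4] (S\NP)\S  lex  "near"
[2,4] S\NP  <  k=3
[0,4] S  <  k=2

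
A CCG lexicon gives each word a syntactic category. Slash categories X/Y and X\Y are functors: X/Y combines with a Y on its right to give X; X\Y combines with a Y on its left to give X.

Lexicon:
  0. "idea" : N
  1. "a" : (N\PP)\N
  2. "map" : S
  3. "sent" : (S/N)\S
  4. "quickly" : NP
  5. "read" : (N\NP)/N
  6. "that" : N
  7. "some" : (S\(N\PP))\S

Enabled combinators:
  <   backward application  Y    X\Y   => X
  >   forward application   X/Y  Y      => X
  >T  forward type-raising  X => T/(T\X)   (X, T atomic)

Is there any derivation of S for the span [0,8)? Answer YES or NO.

YES

[0,8] S   <
  [0,2] N\PP   <
    [0,1] "idea" : N
    [1,2] "a" : (N\PP)\N
  [2,8] S\(N\PP)   <
    [2,7] S   >
      [2,4] S/N   <
        [2,3] "map" : S
        [3,4] "sent" : (S/N)\S
      [4,7] N   >
        [4,5] N/(N\NP)   >T
          [4,5] "quickly" : NP
        [5,7] N\NP   >
          [5,6] "read" : (N\NP)/N
          [6,7] "that" : N
    [7,8] "some" : (S\(N\PP))\S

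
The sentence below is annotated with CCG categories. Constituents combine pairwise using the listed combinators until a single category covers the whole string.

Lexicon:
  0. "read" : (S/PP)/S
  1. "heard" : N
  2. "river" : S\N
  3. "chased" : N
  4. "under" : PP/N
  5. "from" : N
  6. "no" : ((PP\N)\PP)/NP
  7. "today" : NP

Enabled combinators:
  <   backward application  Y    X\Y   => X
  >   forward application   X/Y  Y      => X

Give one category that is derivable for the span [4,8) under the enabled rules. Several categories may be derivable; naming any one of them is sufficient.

PP\N

[0,8] S   >
  [0,3] S/PP   >
    [0,1] "read" : (S/PP)/S
    [1,3] S   <
      [1,2] "heard" : N
      [2,3] "river" : S\N
  [3,8] PP   <
    [3,4] "chased" : N
    [4,8] PP\N   <
      [4,6] PP   >
        [4,5] "under" : PP/N
        [5,6] "from" : N
      [6,8] (PP\N)\PP   >
        [6,7] "no" : ((PP\N)\PP)/NP
        [7,8] "today" : NP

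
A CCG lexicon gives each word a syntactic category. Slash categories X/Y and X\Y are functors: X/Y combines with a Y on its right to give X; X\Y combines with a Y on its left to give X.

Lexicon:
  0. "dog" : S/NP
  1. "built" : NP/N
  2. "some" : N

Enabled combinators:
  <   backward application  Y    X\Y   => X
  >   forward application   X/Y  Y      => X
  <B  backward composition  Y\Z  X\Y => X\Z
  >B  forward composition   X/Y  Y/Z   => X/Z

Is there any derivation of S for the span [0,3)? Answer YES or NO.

[0,3] S   >
  [0,1] "dog" : S/NP
  [1,3] NP   >
    [1,2] "built" : NP/N
    [2,3] "some" : N

YES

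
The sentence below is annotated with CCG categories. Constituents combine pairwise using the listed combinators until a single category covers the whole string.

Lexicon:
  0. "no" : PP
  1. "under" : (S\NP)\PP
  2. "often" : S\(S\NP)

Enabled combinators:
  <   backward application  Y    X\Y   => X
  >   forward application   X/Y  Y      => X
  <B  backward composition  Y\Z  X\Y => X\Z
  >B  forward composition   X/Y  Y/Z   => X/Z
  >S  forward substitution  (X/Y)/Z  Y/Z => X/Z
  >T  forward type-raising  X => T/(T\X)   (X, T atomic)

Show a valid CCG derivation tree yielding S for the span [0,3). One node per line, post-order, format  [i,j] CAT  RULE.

[0,1] PP  lex  "no"
[1,2] (S\NP)\PP  lex  "under"
[0,2] S\NP  <  k=1
[2,3] S\(S\NP)  lex  "often"
[0,3] S  <  k=2

[0,3] S   <
  [0,2] S\NP   <
    [0,1] "no" : PP
    [1,2] "under" : (S\NP)\PP
  [2,3] "often" : S\(S\NP)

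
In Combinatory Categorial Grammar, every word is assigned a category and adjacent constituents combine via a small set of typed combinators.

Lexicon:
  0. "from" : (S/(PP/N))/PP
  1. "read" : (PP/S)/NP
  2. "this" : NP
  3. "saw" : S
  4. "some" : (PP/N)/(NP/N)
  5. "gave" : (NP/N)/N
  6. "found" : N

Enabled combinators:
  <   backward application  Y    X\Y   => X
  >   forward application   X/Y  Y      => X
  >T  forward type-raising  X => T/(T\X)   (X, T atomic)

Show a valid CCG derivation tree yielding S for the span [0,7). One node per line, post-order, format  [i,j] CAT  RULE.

[0,1] (S/(PP/N))/PP  lex  "from"
[1,2] (PP/S)/NP  lex  "read"
[2,3] NP  lex  "this"
[1,3] PP/S  >  k=2
[3,4] S  lex  "saw"
[1,4] PP  >  k=3
[0,4] S/(PP/N)  >  k=1
[4,5] (PP/N)/(NP/N)  lex  "some"
[5,6] (NP/N)/N  lex  "gave"
[6,7] N  lex  "found"
[5,7] NP/N  >  k=6
[4,7] PP/N  >  k=5
[0,7] S  >  k=4

[0,7] S   >
  [0,4] S/(PP/N)   >
    [0,1] "from" : (S/(PP/N))/PP
    [1,4] PP   >
      [1,3] PP/S   >
        [1,2] "read" : (PP/S)/NP
        [2,3] "this" : NP
      [3,4] "saw" : S
  [4,7] PP/N   >
    [4,5] "some" : (PP/N)/(NP/N)
    [5,7] NP/N   >
      [5,6] "gave" : (NP/N)/N
      [6,7] "found" : N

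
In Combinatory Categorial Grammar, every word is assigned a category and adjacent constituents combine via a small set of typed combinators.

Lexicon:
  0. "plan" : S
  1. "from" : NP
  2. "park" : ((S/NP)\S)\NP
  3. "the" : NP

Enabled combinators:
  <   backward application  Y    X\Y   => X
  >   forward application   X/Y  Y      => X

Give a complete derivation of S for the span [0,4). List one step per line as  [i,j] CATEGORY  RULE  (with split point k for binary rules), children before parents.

[0,4] S   >
  [0,3] S/NP   <
    [0,1] "plan" : S
    [1,3] (S/NP)\S   <
      [1,2] "from" : NP
      [2,3] "park" : ((S/NP)\S)\NP
  [3,4] "the" : NP

[0,1] S  lex  "plan"
[1,2] NP  lex  "from"
[2,3] ((S/NP)\S)\NP  lex  "park"
[1,3] (S/NP)\S  <  k=2
[0,3] S/NP  <  k=1
[3,4] NP  lex  "the"
[0,4] S  >  k=3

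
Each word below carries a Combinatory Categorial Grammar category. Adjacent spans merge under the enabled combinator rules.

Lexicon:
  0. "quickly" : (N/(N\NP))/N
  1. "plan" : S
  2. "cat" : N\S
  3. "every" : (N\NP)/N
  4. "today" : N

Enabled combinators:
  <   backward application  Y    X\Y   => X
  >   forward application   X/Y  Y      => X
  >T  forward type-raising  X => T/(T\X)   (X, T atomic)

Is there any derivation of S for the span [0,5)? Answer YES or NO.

(N/(N\NP))/N S N\S (N\NP)/N N
CKY chart[0,5] = {N, N/(N\N), NP/(NP\N), PP/(PP\N), S/(S\N)}; S ∉ chart

NO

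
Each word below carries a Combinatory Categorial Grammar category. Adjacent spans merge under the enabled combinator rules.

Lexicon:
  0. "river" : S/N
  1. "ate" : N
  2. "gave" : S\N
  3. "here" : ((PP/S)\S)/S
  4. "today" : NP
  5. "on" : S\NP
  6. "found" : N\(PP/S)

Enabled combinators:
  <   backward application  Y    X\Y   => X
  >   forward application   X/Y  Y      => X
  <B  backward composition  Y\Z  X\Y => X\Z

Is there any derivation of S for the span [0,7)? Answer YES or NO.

[0,7] S   >
  [0,1] "river" : S/N
  [1,7] N   <
    [1,6] PP/S   <
      [1,3] S   <
        [1,2] "ate" : N
        [2,3] "gave" : S\N
      [3,6] (PP/S)\S   >
        [3,4] "here" : ((PP/S)\S)/S
        [4,6] S   <
          [4,5] "today" : NP
          [5,6] "on" : S\NP
    [6,7] "found" : N\(PP/S)

YES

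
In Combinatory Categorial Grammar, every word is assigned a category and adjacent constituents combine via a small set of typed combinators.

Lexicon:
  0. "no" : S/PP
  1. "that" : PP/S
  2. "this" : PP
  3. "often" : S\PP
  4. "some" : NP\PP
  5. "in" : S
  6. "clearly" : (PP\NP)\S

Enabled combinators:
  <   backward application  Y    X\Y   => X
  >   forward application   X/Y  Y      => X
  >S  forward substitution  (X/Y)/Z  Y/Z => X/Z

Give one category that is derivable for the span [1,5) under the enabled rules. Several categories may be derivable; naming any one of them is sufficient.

[0,7] S   >
  [0,1] "no" : S/PP
  [1,7] PP   <
    [1,5] NP   <
      [1,4] PP   >
        [1,2] "that" : PP/S
        [2,4] S   <
          [2,3] "this" : PP
          [3,4] "often" : S\PP
      [4,5] "some" : NP\PP
    [5,7] PP\NP   <
      [5,6] "in" : S
      [6,7] "clearly" : (PP\NP)\S

NP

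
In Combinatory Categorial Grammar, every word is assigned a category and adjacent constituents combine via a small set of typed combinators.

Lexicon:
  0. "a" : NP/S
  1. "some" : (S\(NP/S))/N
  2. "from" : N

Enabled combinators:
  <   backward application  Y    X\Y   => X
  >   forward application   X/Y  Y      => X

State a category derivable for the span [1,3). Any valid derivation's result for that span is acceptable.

[0,3] S   <
  [0,1] "a" : NP/S
  [1,3] S\(NP/S)   >
    [1,2] "some" : (S\(NP/S))/N
    [2,3] "from" : N

S\(NP/S)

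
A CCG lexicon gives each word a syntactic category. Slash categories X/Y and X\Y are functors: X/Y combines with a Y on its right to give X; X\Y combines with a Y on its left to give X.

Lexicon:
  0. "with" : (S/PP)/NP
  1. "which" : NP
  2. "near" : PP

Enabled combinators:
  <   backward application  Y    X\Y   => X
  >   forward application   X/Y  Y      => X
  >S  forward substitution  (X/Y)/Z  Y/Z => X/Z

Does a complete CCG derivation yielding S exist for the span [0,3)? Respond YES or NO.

YES

[0,3] S   >
  [0,2] S/PP   >
    [0,1] "with" : (S/PP)/NP
    [1,2] "which" : NP
  [2,3] "near" : PP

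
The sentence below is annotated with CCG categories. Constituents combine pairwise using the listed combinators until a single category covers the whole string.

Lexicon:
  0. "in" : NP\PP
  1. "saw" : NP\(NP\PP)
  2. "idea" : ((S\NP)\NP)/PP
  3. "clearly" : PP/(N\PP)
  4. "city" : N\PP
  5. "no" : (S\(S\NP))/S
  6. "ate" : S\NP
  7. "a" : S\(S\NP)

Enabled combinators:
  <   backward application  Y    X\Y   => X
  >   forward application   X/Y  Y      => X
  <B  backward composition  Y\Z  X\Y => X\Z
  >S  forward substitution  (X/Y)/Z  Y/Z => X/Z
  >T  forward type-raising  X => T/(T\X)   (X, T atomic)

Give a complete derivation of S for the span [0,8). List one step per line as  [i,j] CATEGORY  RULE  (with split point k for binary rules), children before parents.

[0,1] NP\PP  lex  "in"
[1,2] NP\(NP\PP)  lex  "saw"
[0,2] NP  <  k=1
[2,3] ((S\NP)\NP)/PP  lex  "idea"
[3,4] PP/(N\PP)  lex  "clearly"
[4,5] N\PP  lex  "city"
[3,5] PP  >  k=4
[2,5] (S\NP)\NP  >  k=3
[0,5] S\NP  <  k=2
[5,6] (S\(S\NP))/S  lex  "no"
[6,7] S\NP  lex  "ate"
[7,8] S\(S\NP)  lex  "a"
[6,8] S  <  k=7
[5,8] S\(S\NP)  >  k=6
[0,8] S  <  k=5

[0,8] S   <
  [0,5] S\NP   <
    [0,2] NP   <
      [0,1] "in" : NP\PP
      [1,2] "saw" : NP\(NP\PP)
    [2,5] (S\NP)\NP   >
      [2,3] "idea" : ((S\NP)\NP)/PP
      [3,5] PP   >
        [3,4] "clearly" : PP/(N\PP)
        [4,5] "city" : N\PP
  [5,8] S\(S\NP)   >
    [5,6] "no" : (S\(S\NP))/S
    [6,8] S   <
      [6,7] "ate" : S\NP
      [7,8] "a" : S\(S\NP)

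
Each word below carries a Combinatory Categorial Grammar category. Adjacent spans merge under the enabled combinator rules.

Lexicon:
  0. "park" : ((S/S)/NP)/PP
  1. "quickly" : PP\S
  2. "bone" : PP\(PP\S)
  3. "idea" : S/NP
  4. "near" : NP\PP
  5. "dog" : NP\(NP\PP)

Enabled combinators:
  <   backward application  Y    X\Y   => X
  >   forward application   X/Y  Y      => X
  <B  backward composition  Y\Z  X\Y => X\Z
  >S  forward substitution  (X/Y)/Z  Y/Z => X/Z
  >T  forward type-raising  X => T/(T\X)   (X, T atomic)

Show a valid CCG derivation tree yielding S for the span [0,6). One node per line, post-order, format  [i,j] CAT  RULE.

[0,1] ((S/S)/NP)/PP  lex  "park"
[1,2] PP\S  lex  "quickly"
[2,3] PP\(PP\S)  lex  "bone"
[1,3] PP  <  k=2
[0,3] (S/S)/NP  >  k=1
[3,4] S/NP  lex  "idea"
[0,4] S/NP  >S  k=3
[4,5] NP\PP  lex  "near"
[5,6] NP\(NP\PP)  lex  "dog"
[4,6] NP  <  k=5
[0,6] S  >  k=4

[0,6] S   >
  [0,4] S/NP   >S
    [0,3] (S/S)/NP   >
      [0,1] "park" : ((S/S)/NP)/PP
      [1,3] PP   <
        [1,2] "quickly" : PP\S
        [2,3] "bone" : PP\(PP\S)
    [3,4] "idea" : S/NP
  [4,6] NP   <
    [4,5] "near" : NP\PP
    [5,6] "dog" : NP\(NP\PP)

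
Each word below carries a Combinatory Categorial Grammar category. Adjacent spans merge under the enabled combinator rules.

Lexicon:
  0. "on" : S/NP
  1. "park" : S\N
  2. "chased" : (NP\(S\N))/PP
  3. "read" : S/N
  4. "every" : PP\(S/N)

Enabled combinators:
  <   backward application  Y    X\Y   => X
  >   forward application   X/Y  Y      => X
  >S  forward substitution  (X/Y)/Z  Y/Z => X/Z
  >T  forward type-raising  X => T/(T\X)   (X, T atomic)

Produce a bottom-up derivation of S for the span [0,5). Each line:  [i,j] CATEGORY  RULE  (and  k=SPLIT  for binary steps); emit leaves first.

[0,1] S/NP  lex  "on"
[1,2] S\N  lex  "park"
[2,3] (NP\(S\N))/PP  lex  "chased"
[3,4] S/N  lex  "read"
[4,5] PP\(S/N)  lex  "every"
[3,5] PP  <  k=4
[2,5] NP\(S\N)  >  k=3
[1,5] NP  <  k=2
[0,5] S  >  k=1

[0,5] S   >
  [0,1] "on" : S/NP
  [1,5] NP   <
    [1,2] "park" : S\N
    [2,5] NP\(S\N)   >
      [2,3] "chased" : (NP\(S\N))/PP
      [3,5] PP   <
        [3,4] "read" : S/N
        [4,5] "every" : PP\(S/N)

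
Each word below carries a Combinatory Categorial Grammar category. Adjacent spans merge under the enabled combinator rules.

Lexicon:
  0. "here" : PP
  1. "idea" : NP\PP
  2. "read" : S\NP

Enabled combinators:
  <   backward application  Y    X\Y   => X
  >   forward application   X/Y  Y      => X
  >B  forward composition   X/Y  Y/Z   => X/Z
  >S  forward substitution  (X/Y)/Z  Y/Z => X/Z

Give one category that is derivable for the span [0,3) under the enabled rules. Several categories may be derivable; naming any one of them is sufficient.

[0,3] S   <
  [0,2] NP   <
    [0,1] "here" : PP
    [1,2] "idea" : NP\PP
  [2,3] "read" : S\NP

S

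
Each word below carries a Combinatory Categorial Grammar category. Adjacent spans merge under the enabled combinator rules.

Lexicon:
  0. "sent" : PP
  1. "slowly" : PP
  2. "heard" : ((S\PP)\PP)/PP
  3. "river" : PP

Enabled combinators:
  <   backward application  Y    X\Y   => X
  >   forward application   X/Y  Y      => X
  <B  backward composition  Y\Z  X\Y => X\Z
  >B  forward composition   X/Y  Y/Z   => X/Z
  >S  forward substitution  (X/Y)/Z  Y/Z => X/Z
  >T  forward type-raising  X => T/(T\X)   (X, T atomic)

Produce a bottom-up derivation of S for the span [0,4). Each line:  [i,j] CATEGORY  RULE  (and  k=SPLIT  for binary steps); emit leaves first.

[0,1] PP  lex  "sent"
[1,2] PP  lex  "slowly"
[2,3] ((S\PP)\PP)/PP  lex  "heard"
[3,4] PP  lex  "river"
[2,4] (S\PP)\PP  >  k=3
[1,4] S\PP  <  k=2
[0,4] S  <  k=1

[0,4] S   <
  [0,1] "sent" : PP
  [1,4] S\PP   <
    [1,2] "slowly" : PP
    [2,4] (S\PP)\PP   >
      [2,3] "heard" : ((S\PP)\PP)/PP
      [3,4] "river" : PP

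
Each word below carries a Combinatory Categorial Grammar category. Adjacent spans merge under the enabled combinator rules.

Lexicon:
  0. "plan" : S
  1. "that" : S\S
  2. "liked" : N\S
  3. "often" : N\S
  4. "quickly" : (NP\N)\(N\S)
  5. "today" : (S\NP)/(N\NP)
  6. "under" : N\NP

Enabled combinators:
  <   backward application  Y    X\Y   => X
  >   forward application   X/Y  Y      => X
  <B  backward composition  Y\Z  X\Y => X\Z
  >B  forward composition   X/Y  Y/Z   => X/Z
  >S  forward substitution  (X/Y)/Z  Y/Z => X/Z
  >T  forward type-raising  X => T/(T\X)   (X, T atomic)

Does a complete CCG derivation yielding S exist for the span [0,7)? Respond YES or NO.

[0,7] S   <
  [0,5] NP   <
    [0,3] N   >
      [0,1] N/(N\S)   >T
        [0,1] "plan" : S
      [1,3] N\S   <B
        [1,2] "that" : S\S
        [2,3] "liked" : N\S
    [3,5] NP\N   <
      [3,4] "often" : N\S
      [4,5] "quickly" : (NP\N)\(N\S)
  [5,7] S\NP   >
    [5,6] "today" : (S\NP)/(N\NP)
    [6,7] "under" : N\NP

YES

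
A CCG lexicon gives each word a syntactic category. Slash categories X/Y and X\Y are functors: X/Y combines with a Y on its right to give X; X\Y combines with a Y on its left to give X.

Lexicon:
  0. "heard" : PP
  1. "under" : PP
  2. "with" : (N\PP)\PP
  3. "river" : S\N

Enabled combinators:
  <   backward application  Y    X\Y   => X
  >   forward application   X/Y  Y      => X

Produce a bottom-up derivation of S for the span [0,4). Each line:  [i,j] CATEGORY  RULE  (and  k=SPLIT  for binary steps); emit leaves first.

[0,1] PP  lex  "heard"
[1,2] PP  lex  "under"
[2,3] (N\PP)\PP  lex  "with"
[1,3] N\PP  <  k=2
[0,3] N  <  k=1
[3,4] S\N  lex  "river"
[0,4] S  <  k=3

[0,4] S   <
  [0,3] N   <
    [0,1] "heard" : PP
    [1,3] N\PP   <
      [1,2] "under" : PP
      [2,3] "with" : (N\PP)\PP
  [3,4] "river" : S\N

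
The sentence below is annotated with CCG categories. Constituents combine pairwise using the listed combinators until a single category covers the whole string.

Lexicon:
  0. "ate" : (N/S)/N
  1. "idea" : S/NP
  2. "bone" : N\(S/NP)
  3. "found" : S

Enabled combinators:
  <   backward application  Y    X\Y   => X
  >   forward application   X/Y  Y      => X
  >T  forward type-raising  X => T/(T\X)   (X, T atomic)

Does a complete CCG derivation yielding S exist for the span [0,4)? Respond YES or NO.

(N/S)/N S/NP N\(S/NP) S
CKY chart[0,4] = {N, N/(N\N), NP/(NP\N), PP/(PP\N), S/(S\N)}; S ∉ chart

NO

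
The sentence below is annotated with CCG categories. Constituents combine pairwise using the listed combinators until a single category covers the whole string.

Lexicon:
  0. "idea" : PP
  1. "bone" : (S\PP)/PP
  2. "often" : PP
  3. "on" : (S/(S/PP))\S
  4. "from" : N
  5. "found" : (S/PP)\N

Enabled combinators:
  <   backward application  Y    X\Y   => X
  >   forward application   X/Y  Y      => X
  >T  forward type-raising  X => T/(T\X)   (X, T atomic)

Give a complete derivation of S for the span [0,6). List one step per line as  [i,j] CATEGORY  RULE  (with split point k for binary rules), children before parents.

[0,1] PP  lex  "idea"
[1,2] (S\PP)/PP  lex  "bone"
[2,3] PP  lex  "often"
[1,3] S\PP  >  k=2
[0,3] S  <  k=1
[3,4] (S/(S/PP))\S  lex  "on"
[0,4] S/(S/PP)  <  k=3
[4,5] N  lex  "from"
[5,6] (S/PP)\N  lex  "found"
[4,6] S/PP  <  k=5
[0,6] S  >  k=4

[0,6] S   >
  [0,4] S/(S/PP)   <
    [0,3] S   <
      [0,1] "idea" : PP
      [1,3] S\PP   >
        [1,2] "bone" : (S\PP)/PP
        [2,3] "often" : PP
    [3,4] "on" : (S/(S/PP))\S
  [4,6] S/PP   <
    [4,5] "from" : N
    [5,6] "found" : (S/PP)\N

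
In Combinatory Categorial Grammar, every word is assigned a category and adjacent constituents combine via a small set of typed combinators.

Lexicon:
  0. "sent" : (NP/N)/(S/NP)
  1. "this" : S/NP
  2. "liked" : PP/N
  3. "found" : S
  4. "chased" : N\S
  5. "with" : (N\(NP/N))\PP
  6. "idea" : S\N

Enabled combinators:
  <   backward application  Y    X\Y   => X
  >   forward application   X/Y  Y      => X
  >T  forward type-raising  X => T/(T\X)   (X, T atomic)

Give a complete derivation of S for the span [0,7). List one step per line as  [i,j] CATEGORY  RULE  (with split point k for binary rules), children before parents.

[0,7] S   <
  [0,6] N   <
    [0,2] NP/N   >
      [0,1] "sent" : (NP/N)/(S/NP)
      [1,2] "this" : S/NP
    [2,6] N\(NP/N)   <
      [2,5] PP   >
        [2,3] "liked" : PP/N
        [3,5] N   <
          [3,4] "found" : S
          [4,5] "chased" : N\S
      [5,6] "with" : (N\(NP/N))\PP
  [6,7] "idea" : S\N

[0,1] (NP/N)/(S/NP)  lex  "sent"
[1,2] S/NP  lex  "this"
[0,2] NP/N  >  k=1
[2,3] PP/N  lex  "liked"
[3,4] S  lex  "found"
[4,5] N\S  lex  "chased"
[3,5] N  <  k=4
[2,5] PP  >  k=3
[5,6] (N\(NP/N))\PP  lex  "with"
[2,6] N\(NP/N)  <  k=5
[0,6] N  <  k=2
[6,7] S\N  lex  "idea"
[0,7] S  <  k=6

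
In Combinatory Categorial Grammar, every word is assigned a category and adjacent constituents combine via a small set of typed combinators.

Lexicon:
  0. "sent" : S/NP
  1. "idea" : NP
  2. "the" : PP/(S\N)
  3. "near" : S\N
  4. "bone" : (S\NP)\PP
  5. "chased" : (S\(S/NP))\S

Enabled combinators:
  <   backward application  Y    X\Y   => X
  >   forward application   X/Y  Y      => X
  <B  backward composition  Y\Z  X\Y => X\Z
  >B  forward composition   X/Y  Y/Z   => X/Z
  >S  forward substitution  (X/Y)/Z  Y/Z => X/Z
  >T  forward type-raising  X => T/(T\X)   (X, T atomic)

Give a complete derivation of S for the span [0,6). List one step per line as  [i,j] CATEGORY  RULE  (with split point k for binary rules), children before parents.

[0,6] S   <
  [0,1] "sent" : S/NP
  [1,6] S\(S/NP)   <
    [1,5] S   >
      [1,2] S/(S\NP)   >T
        [1,2] "idea" : NP
      [2,5] S\NP   <
        [2,4] PP   >
          [2,3] "the" : PP/(S\N)
          [3,4] "near" : S\N
        [4,5] "bone" : (S\NP)\PP
    [5,6] "chased" : (S\(S/NP))\S

[0,1] S/NP  lex  "sent"
[1,2] NP  lex  "idea"
[1,2] S/(S\NP)  >T
[2,3] PP/(S\N)  lex  "the"
[3,4] S\N  lex  "near"
[2,4] PP  >  k=3
[4,5] (S\NP)\PP  lex  "bone"
[2,5] S\NP  <  k=4
[1,5] S  >  k=2
[5,6] (S\(S/NP))\S  lex  "chased"
[1,6] S\(S/NP)  <  k=5
[0,6] S  <  k=1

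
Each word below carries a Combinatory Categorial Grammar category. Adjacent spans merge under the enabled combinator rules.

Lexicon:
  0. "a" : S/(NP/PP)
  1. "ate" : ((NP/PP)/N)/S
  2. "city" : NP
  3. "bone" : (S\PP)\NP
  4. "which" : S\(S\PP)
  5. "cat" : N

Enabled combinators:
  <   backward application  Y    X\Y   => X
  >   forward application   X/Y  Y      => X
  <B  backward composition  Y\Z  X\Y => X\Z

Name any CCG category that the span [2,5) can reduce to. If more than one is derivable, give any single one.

[0,6] S   >
  [0,1] "a" : S/(NP/PP)
  [1,6] NP/PP   >
    [1,5] (NP/PP)/N   >
      [1,2] "ate" : ((NP/PP)/N)/S
      [2,5] S   <
        [2,3] "city" : NP
        [3,5] S\NP   <B
          [3,4] "bone" : (S\PP)\NP
          [4,5] "which" : S\(S\PP)
    [5,6] "cat" : N

S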